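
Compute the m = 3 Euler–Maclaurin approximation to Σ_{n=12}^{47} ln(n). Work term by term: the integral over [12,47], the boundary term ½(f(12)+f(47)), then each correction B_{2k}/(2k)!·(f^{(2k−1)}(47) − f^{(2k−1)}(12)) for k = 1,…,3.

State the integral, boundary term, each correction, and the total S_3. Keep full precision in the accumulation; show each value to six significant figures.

The integral term ∫_12^47 ln(x) dx = 116.138.
Boundary: ½(f(12) + f(47)) = ½(2.48491 + 3.85015) = 3.16753.
So far: 119.306.
Correction k=1: B_{2}/2! · (f^{(1)}(47) − f^{(1)}(12)) = 1/12 · (0.0212766 − 0.0833333) = -0.00517139.
Partial sum through k=1: 119.300.
Correction k=2: B_{4}/4! · (f^{(3)}(47) − f^{(3)}(12)) = −1/720 · (1.92636e-05 − 0.00115741) = 1.58076e-06.
Partial sum through k=2: 119.300.
Correction k=3: B_{6}/6! · (f^{(5)}(47) − f^{(5)}(12)) = 1/30240 · (1.04646e-07 − 9.64506e-05) = -3.18604e-09.

S_3 ≈ 119.300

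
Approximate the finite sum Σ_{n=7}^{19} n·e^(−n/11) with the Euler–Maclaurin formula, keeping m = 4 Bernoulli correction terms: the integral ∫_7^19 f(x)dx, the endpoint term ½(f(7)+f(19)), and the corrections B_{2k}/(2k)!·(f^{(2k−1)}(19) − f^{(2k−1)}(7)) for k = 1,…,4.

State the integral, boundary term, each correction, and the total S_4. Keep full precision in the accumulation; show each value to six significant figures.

S_4 ≈ 49.6349

Integral: ∫_7^19 x·e^(−x/11) dx = 46.1206.
Endpoint term: (f(7) + f(19))/2 = (3.70449 + 3.37760)/2 = 3.54105.
Integral + boundary = 49.6617.
Correction k=1: B_{2}/2! · (f^{(1)}(19) − f^{(1)}(7)) = 1/12 · (-0.129286 − 0.192441) = -0.0268106.
Running total after k=1: 49.6349.
Correction k=2: B_{4}/4! · (f^{(3)}(19) − f^{(3)}(7)) = −1/720 · (0.00186984 − 0.0103378) = 1.17610e-05.
Running total after k=2: 49.6349.
Correction k=3: B_{6}/6! · (f^{(5)}(19) − f^{(5)}(7)) = 1/30240 · (3.97369e-05 − 0.000157728) = -3.90182e-09.
Running total after k=3: 49.6349.
Correction k=4: B_{8}/8! · (f^{(7)}(19) − f^{(7)}(7)) = −1/1209600 · (5.29096e-07 − 1.90099e-06) = 1.13417e-12.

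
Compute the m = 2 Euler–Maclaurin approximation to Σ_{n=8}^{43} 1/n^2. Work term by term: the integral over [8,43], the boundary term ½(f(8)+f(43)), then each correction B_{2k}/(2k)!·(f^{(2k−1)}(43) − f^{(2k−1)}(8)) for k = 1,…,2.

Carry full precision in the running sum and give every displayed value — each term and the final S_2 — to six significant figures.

Integral: ∫_8^43 1/x^2 dx = 0.101744.
½[f(8) + f(43)] = ½[0.0156250 + 0.000540833] = 0.00808292.
Integral + boundary = 0.109827.
k=1: B_{2}/(2)! × [f^{(1)}(43) − f^{(1)}(8)] = 1/12 × (-2.51550e-05 − (-0.00390625)) = 0.000323425.
After k=1: 0.110151.
k=2: B_{4}/(4)! × [f^{(3)}(43) − f^{(3)}(8)] = −1/720 × (-1.63256e-07 − (-0.000732422)) = -1.01703e-06.

S_2 ≈ 0.110150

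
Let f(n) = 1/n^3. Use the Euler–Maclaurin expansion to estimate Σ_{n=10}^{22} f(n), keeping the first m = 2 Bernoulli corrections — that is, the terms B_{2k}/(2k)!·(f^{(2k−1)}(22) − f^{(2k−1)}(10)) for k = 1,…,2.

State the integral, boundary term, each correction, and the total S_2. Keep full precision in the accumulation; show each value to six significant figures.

The integral term ∫_10^22 1/x^3 dx = 0.00396694.
Boundary: ½(f(10) + f(22)) = ½(0.00100000 + 9.39144e-05) = 0.000546957.
So far: 0.00451390.
Correction k=1: B_{2}/2! · (f^{(1)}(22) − f^{(1)}(10)) = 1/12 · (-1.28065e-05 − (-0.000300000)) = 2.39328e-05.
Running total after k=1: 0.00453783.
Correction k=2: B_{4}/4! · (f^{(3)}(22) − f^{(3)}(10)) = −1/720 · (-5.29194e-07 − (-6.00000e-05)) = -8.25983e-08.

S_2 ≈ 0.00453775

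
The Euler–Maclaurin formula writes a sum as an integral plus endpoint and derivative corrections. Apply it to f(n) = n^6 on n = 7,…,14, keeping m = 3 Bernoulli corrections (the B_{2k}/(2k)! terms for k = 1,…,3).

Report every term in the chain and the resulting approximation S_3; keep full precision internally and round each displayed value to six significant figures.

Integral: ∫_7^14 x^6 dx = 1.49414e+07.
½[f(7) + f(14)] = ½[117649 + 7.52954e+06] = 3.82359e+06.
Running total after boundary: 1.87650e+07.
k=1: B_{2}/(2)! × [f^{(1)}(14) − f^{(1)}(7)] = 1/12 × (3.22694e+06 − 100842) = 260508.
After k=1: 1.90255e+07.
k=2: B_{4}/(4)! × [f^{(3)}(14) − f^{(3)}(7)] = −1/720 × (329280 − 41160.0) = -400.167.
After k=2: 1.90251e+07.
k=3: B_{6}/(6)! × [f^{(5)}(14) − f^{(5)}(7)] = 1/30240 × (10080.0 − 5040.00) = 0.166667.

S_3 ≈ 1.90251e+07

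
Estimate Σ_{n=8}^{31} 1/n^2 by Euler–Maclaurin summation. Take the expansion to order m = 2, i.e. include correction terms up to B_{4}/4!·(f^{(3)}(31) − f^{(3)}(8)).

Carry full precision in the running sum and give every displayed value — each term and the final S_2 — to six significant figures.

S_2 ≈ 0.101394

The integral term ∫_8^31 1/x^2 dx = 0.0927419.
Boundary: ½(f(8) + f(31)) = ½(0.0156250 + 0.00104058) = 0.00833279.
Integral + boundary = 0.101075.
k=1: B_{2}/(2)! × [f^{(1)}(31) − f^{(1)}(8)] = 1/12 × (-6.71344e-05 − (-0.00390625)) = 0.000319926.
Running total after k=1: 0.101395.
k=2: B_{4}/(4)! × [f^{(3)}(31) − f^{(3)}(8)] = −1/720 × (-8.38306e-07 − (-0.000732422)) = -1.01609e-06.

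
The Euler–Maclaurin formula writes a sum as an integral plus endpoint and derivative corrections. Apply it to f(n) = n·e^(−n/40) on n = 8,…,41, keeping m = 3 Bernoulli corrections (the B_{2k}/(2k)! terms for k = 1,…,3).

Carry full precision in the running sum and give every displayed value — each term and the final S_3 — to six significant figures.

S_3 ≈ 420.037

∫_8^41 x·e^(−x/40) dx evaluates to 409.462.
Boundary: ½(f(8) + f(41)) = ½(6.54985 + 14.7107) = 10.6303.
Running total after boundary: 420.093.
k=1: B_{2}/(2)! × [f^{(1)}(41) − f^{(1)}(8)] = 1/12 × (-0.00896991 − 0.654985) = -0.0553295.
Running total after k=1: 420.037.
k=2: B_{4}/(4)! × [f^{(3)}(41) − f^{(3)}(8)] = −1/720 × (0.000442889 − 0.00143278) = 1.37485e-06.
Running total after k=2: 420.037.
k=3: B_{6}/(6)! × [f^{(5)}(41) − f^{(5)}(8)] = 1/30240 × (5.57116e-07 − 1.53512e-06) = -3.23414e-11.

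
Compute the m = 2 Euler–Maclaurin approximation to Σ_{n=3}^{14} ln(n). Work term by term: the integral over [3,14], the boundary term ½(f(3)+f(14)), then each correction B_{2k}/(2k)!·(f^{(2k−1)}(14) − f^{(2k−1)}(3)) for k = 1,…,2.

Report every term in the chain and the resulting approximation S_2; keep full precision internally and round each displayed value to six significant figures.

S_2 ≈ 24.4981

The integral term ∫_3^14 ln(x) dx = 22.6510.
Endpoint term: (f(3) + f(14))/2 = (1.09861 + 2.63906)/2 = 1.86883.
Integral + boundary = 24.5198.
Correction k=1: B_{2}/2! · (f^{(1)}(14) − f^{(1)}(3)) = 1/12 · (0.0714286 − 0.333333) = -0.0218254.
Running total after k=1: 24.4980.
Correction k=2: B_{4}/4! · (f^{(3)}(14) − f^{(3)}(3)) = −1/720 · (0.000728863 − 0.0740741) = 0.000101868.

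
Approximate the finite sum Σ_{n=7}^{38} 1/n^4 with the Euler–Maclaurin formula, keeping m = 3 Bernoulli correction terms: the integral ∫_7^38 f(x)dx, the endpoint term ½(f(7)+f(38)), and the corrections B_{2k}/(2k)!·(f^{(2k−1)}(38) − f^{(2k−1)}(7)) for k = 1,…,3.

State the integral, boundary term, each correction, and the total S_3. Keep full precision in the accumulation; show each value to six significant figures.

∫_7^38 1/x^4 dx evaluates to 0.000965743.
Boundary: ½(f(7) + f(38)) = ½(0.000416493 + 4.79585e-07) = 0.000208486.
Running total after boundary: 0.00117423.
Order-1 term: 1/12 · (-5.04826e-08 − (-0.000237996)) = 1.98288e-05.
Running total after k=1: 0.00119406.
Order-2 term: −1/720 · (-1.04881e-09 − (-0.000145712)) = -2.02376e-07.
Running total after k=2: 0.00119386.
Order-3 term: 1/30240 · (-4.06740e-11 − (-0.000166528)) = 5.50687e-09.

S_3 ≈ 0.00119386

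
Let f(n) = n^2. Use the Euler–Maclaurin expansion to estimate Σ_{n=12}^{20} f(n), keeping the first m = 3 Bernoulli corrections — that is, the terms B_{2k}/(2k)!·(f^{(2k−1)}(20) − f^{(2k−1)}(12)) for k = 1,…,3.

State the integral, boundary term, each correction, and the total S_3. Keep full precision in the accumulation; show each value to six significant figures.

Integral: ∫_12^20 x^2 dx = 2090.67.
Endpoint term: (f(12) + f(20))/2 = (144.000 + 400.000)/2 = 272.000.
Integral + boundary = 2362.67.
k=1: B_{2}/(2)! × [f^{(1)}(20) − f^{(1)}(12)] = 1/12 × (40.0000 − 24.0000) = 1.33333.
After k=1: 2364.00.
k=2: B_{4}/(4)! × [f^{(3)}(20) − f^{(3)}(12)] = −1/720 × (0.00000 − 0.00000) = 0.00000.
After k=2: 2364.00.
k=3: B_{6}/(6)! × [f^{(5)}(20) − f^{(5)}(12)] = 1/30240 × (0.00000 − 0.00000) = 0.00000.

S_3 ≈ 2364.00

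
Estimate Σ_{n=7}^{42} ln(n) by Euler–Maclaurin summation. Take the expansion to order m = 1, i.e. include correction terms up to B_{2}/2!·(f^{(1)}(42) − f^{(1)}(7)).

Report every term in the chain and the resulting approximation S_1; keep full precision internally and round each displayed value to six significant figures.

Integral: ∫_7^42 ln(x) dx = 108.361.
Endpoint term: (f(7) + f(42))/2 = (1.94591 + 3.73767)/2 = 2.84179.
Integral + boundary = 111.203.
Order-1 term: 1/12 · (0.0238095 − 0.142857) = -0.00992063.

S_1 ≈ 111.193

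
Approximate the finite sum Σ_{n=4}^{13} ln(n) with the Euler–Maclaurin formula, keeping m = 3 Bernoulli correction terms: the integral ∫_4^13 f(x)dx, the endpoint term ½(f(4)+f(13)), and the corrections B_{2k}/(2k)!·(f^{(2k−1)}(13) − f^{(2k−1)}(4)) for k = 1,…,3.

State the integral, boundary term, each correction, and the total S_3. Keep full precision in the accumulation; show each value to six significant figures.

S_3 ≈ 20.7604

Integral: ∫_4^13 ln(x) dx = 18.7992.
Boundary: ½(f(4) + f(13)) = ½(1.38629 + 2.56495) = 1.97562.
So far: 20.7748.
Order-1 term: 1/12 · (0.0769231 − 0.250000) = -0.0144231.
After k=1: 20.7604.
Order-2 term: −1/720 · (0.000910332 − 0.0312500) = 4.21384e-05.
After k=2: 20.7604.
Order-3 term: 1/30240 · (6.46390e-05 − 0.0234375) = -7.72912e-07.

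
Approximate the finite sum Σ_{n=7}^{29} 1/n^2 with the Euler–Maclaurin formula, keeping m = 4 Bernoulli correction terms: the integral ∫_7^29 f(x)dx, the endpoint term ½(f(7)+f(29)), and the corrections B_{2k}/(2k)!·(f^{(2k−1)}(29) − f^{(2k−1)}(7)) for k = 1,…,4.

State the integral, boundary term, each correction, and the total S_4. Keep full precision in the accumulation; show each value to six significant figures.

S_4 ≈ 0.119650

∫_7^29 1/x^2 dx evaluates to 0.108374.
½[f(7) + f(29)] = ½[0.0204082 + 0.00118906] = 0.0107986.
Integral + boundary = 0.119173.
Correction k=1: B_{2}/2! · (f^{(1)}(29) − f^{(1)}(7)) = 1/12 · (-8.20042e-05 − (-0.00583090)) = 0.000479075.
After k=1: 0.119652.
Correction k=2: B_{4}/4! · (f^{(3)}(29) − f^{(3)}(7)) = −1/720 · (-1.17010e-06 − (-0.00142798)) = -1.98168e-06.
After k=2: 0.119650.
Correction k=3: B_{6}/6! · (f^{(5)}(29) − f^{(5)}(7)) = 1/30240 · (-4.17394e-08 − (-0.000874271)) = 2.89097e-08.
After k=3: 0.119650.
Correction k=4: B_{8}/8! · (f^{(7)}(29) − f^{(7)}(7)) = −1/1209600 · (-2.77932e-09 − (-0.000999167)) = -8.26029e-10.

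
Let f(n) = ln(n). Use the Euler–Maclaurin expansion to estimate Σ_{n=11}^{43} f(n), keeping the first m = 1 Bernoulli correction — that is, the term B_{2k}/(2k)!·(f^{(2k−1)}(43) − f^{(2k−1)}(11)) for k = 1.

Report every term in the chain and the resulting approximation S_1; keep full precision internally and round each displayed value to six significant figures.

S_1 ≈ 106.429

∫_11^43 ln(x) dx evaluates to 103.355.
½[f(11) + f(43)] = ½[2.39790 + 3.76120] = 3.07955.
So far: 106.434.
k=1: B_{2}/(2)! × [f^{(1)}(43) − f^{(1)}(11)] = 1/12 × (0.0232558 − 0.0909091) = -0.00563777.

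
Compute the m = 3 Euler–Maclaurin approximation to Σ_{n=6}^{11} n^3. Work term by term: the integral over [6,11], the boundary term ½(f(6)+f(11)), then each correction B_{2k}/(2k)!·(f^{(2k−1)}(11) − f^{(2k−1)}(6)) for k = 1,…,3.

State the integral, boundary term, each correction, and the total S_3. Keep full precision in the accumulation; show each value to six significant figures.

S_3 ≈ 4131.00

The integral term ∫_6^11 x^3 dx = 3336.25.
½[f(6) + f(11)] = ½[216.000 + 1331.00] = 773.500.
Integral + boundary = 4109.75.
k=1: B_{2}/(2)! × [f^{(1)}(11) − f^{(1)}(6)] = 1/12 × (363.000 − 108.000) = 21.2500.
Partial sum through k=1: 4131.00.
k=2: B_{4}/(4)! × [f^{(3)}(11) − f^{(3)}(6)] = −1/720 × (6.00000 − 6.00000) = 0.00000.
Partial sum through k=2: 4131.00.
k=3: B_{6}/(6)! × [f^{(5)}(11) − f^{(5)}(6)] = 1/30240 × (0.00000 − 0.00000) = 0.00000.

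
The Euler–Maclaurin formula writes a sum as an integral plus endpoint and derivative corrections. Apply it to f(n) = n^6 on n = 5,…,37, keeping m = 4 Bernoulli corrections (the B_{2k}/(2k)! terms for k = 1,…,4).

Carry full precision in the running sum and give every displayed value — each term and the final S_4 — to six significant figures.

S_4 ≈ 1.48792e+10

Integral: ∫_5^37 x^6 dx = 1.35617e+10.
Boundary: ½(f(5) + f(37)) = ½(15625.0 + 2.56573e+09) = 1.28287e+09.
Running total after boundary: 1.48446e+10.
k=1: B_{2}/(2)! × [f^{(1)}(37) − f^{(1)}(5)] = 1/12 × (4.16064e+08 − 18750.0) = 3.46704e+07.
Partial sum through k=1: 1.48792e+10.
k=2: B_{4}/(4)! × [f^{(3)}(37) − f^{(3)}(5)] = −1/720 × (6.07836e+06 − 15000.0) = -8421.33.
Partial sum through k=2: 1.48792e+10.
k=3: B_{6}/(6)! × [f^{(5)}(37) − f^{(5)}(5)] = 1/30240 × (26640.0 − 3600.00) = 0.761905.
Partial sum through k=3: 1.48792e+10.
k=4: B_{8}/(8)! × [f^{(7)}(37) − f^{(7)}(5)] = −1/1209600 × (0.00000 − 0.00000) = 0.00000.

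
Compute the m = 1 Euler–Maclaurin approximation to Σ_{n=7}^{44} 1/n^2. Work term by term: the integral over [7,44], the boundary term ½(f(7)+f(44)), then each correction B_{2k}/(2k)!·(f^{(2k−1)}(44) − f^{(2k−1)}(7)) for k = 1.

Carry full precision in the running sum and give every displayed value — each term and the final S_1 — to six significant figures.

∫_7^44 1/x^2 dx evaluates to 0.120130.
Boundary: ½(f(7) + f(44)) = ½(0.0204082 + 0.000516529) = 0.0104623.
So far: 0.130592.
Correction k=1: B_{2}/2! · (f^{(1)}(44) − f^{(1)}(7)) = 1/12 · (-2.34786e-05 − (-0.00583090)) = 0.000483952.

S_1 ≈ 0.131076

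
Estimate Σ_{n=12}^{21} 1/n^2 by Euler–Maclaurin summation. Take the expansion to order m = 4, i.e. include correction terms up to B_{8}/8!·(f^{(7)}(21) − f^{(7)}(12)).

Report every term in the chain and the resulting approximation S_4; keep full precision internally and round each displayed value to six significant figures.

S_4 ≈ 0.0403986

The integral term ∫_12^21 1/x^2 dx = 0.0357143.
Endpoint term: (f(12) + f(21))/2 = (0.00694444 + 0.00226757)/2 = 0.00460601.
Running total after boundary: 0.0403203.
k=1: B_{2}/(2)! × [f^{(1)}(21) − f^{(1)}(12)] = 1/12 × (-0.000215959 − (-0.00115741)) = 7.84540e-05.
Partial sum through k=1: 0.0403987.
k=2: B_{4}/(4)! × [f^{(3)}(21) − f^{(3)}(12)] = −1/720 × (-5.87645e-06 − (-9.64506e-05)) = -1.25797e-07.
Partial sum through k=2: 0.0403986.
k=3: B_{6}/(6)! × [f^{(5)}(21) − f^{(5)}(12)] = 1/30240 × (-3.99758e-07 − (-2.00939e-05)) = 6.51261e-10.
Partial sum through k=3: 0.0403986.
k=4: B_{8}/(8)! × [f^{(7)}(21) − f^{(7)}(12)] = −1/1209600 × (-5.07630e-08 − (-7.81429e-06)) = -6.41826e-12.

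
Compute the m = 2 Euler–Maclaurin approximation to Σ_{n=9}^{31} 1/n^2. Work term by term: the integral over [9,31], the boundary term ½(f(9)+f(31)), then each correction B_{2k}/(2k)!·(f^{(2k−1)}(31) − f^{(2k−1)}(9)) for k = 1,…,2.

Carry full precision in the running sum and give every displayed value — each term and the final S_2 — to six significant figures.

S_2 ≈ 0.0857686

The integral term ∫_9^31 1/x^2 dx = 0.0788530.
Endpoint term: (f(9) + f(31))/2 = (0.0123457 + 0.00104058)/2 = 0.00669313.
Integral + boundary = 0.0855462.
Order-1 term: 1/12 · (-6.71344e-05 − (-0.00274348)) = 0.000223029.
After k=1: 0.0857692.
Order-2 term: −1/720 · (-8.38306e-07 − (-0.000406442)) = -5.63339e-07.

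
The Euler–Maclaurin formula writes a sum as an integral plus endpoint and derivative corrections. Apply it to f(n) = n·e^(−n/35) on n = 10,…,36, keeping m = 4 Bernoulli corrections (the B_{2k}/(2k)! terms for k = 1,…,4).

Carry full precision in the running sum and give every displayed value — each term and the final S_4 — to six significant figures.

The integral term ∫_10^36 x·e^(−x/35) dx = 295.146.
½[f(10) + f(36)] = ½[7.51477 + 12.8706] = 10.1927.
Integral + boundary = 305.339.
Order-1 term: 1/12 · (-0.0102148 − 0.536769) = -0.0455820.
After k=1: 305.293.
Order-2 term: −1/720 · (0.000575363 − 0.00166508) = 1.51350e-06.
After k=2: 305.293.
Order-3 term: 1/30240 · (9.46175e-07 − 2.36080e-06) = -4.67800e-11.
After k=3: 305.293.
Order-4 term: −1/1209600 · (1.16136e-09 − 2.74478e-09) = 1.30904e-15.

S_4 ≈ 305.293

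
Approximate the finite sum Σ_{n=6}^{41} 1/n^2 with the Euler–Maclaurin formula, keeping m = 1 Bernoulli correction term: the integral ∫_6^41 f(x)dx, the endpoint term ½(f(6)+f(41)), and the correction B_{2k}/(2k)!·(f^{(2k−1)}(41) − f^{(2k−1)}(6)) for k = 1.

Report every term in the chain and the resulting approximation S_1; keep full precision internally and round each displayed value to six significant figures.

The integral term ∫_6^41 1/x^2 dx = 0.142276.
½[f(6) + f(41)] = ½[0.0277778 + 0.000594884] = 0.0141863.
So far: 0.156463.
Order-1 term: 1/12 · (-2.90187e-05 − (-0.00925926)) = 0.000769187.

S_1 ≈ 0.157232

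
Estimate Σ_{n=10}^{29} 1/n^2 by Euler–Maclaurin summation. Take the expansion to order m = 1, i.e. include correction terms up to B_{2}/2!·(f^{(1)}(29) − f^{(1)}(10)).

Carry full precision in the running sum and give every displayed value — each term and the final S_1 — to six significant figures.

S_1 ≈ 0.0712716

Integral: ∫_10^29 1/x^2 dx = 0.0655172.
Boundary: ½(f(10) + f(29)) = ½(0.0100000 + 0.00118906) = 0.00559453.
Integral + boundary = 0.0711118.
Correction k=1: B_{2}/2! · (f^{(1)}(29) − f^{(1)}(10)) = 1/12 · (-8.20042e-05 − (-0.00200000)) = 0.000159833.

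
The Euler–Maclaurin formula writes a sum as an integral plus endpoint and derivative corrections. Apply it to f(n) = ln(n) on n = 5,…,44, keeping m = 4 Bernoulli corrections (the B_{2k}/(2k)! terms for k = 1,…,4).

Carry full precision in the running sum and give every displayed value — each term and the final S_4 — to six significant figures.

S_4 ≈ 122.139

The integral term ∫_5^44 ln(x) dx = 119.457.
Endpoint term: (f(5) + f(44))/2 = (1.60944 + 3.78419)/2 = 2.69681.
Integral + boundary = 122.154.
k=1: B_{2}/(2)! × [f^{(1)}(44) − f^{(1)}(5)] = 1/12 × (0.0227273 − 0.200000) = -0.0147727.
Running total after k=1: 122.139.
k=2: B_{4}/(4)! × [f^{(3)}(44) − f^{(3)}(5)] = −1/720 × (2.34786e-05 − 0.0160000) = 2.21896e-05.
Running total after k=2: 122.139.
k=3: B_{6}/(6)! × [f^{(5)}(44) − f^{(5)}(5)] = 1/30240 × (1.45528e-07 − 0.00768000) = -2.53963e-07.
Running total after k=3: 122.139.
k=4: B_{8}/(8)! × [f^{(7)}(44) − f^{(7)}(5)] = −1/1209600 × (2.25509e-09 − 0.00921600) = 7.61905e-09.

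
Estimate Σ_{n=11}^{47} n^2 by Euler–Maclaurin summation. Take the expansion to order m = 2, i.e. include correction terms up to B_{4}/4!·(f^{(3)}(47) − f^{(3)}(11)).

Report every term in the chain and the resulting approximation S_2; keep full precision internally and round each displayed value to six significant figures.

S_2 ≈ 35335.0

The integral term ∫_11^47 x^2 dx = 34164.0.
½[f(11) + f(47)] = ½[121.000 + 2209.00] = 1165.00.
So far: 35329.0.
Correction k=1: B_{2}/2! · (f^{(1)}(47) − f^{(1)}(11)) = 1/12 · (94.0000 − 22.0000) = 6.00000.
Running total after k=1: 35335.0.
Correction k=2: B_{4}/4! · (f^{(3)}(47) − f^{(3)}(11)) = −1/720 · (0.00000 − 0.00000) = 0.00000.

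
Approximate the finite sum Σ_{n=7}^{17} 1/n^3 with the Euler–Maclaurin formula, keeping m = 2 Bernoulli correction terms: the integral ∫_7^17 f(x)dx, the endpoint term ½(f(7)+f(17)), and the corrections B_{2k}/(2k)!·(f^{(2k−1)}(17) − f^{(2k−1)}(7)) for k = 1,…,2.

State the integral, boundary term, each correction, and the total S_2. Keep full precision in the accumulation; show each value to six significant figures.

S_2 ≈ 0.0101339

∫_7^17 1/x^3 dx evaluates to 0.00847398.
Endpoint term: (f(7) + f(17))/2 = (0.00291545 + 0.000203542)/2 = 0.00155950.
Running total after boundary: 0.0100335.
k=1: B_{2}/(2)! × [f^{(1)}(17) − f^{(1)}(7)] = 1/12 × (-3.59191e-05 − (-0.00124948)) = 0.000101130.
Partial sum through k=1: 0.0101346.
k=2: B_{4}/(4)! × [f^{(3)}(17) − f^{(3)}(7)] = −1/720 × (-2.48575e-06 − (-0.000509992)) = -7.04869e-07.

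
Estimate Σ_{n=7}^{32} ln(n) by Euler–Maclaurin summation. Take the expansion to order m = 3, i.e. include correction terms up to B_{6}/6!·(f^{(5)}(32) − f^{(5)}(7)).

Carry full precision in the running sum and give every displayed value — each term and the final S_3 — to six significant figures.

S_3 ≈ 74.9787

∫_7^32 ln(x) dx evaluates to 72.2822.
Endpoint term: (f(7) + f(32))/2 = (1.94591 + 3.46574)/2 = 2.70582.
So far: 74.9880.
Correction k=1: B_{2}/2! · (f^{(1)}(32) − f^{(1)}(7)) = 1/12 · (0.0312500 − 0.142857) = -0.00930060.
Partial sum through k=1: 74.9787.
Correction k=2: B_{4}/4! · (f^{(3)}(32) − f^{(3)}(7)) = −1/720 · (6.10352e-05 − 0.00583090) = 8.01371e-06.
Partial sum through k=2: 74.9787.
Correction k=3: B_{6}/6! · (f^{(5)}(32) − f^{(5)}(7)) = 1/30240 · (7.15256e-07 − 0.00142798) = -4.71978e-08.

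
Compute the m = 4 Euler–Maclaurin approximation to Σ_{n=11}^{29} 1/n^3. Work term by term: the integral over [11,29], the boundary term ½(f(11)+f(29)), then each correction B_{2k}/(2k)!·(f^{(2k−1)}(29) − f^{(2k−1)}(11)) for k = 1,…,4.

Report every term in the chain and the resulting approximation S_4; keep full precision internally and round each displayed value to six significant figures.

∫_11^29 1/x^3 dx evaluates to 0.00353770.
Boundary: ½(f(11) + f(29)) = ½(0.000751315 + 4.10021e-05) = 0.000396158.
Integral + boundary = 0.00393386.
Correction k=1: B_{2}/2! · (f^{(1)}(29) − f^{(1)}(11)) = 1/12 · (-4.24160e-06 − (-0.000204904)) = 1.67219e-05.
Running total after k=1: 0.00395058.
Correction k=2: B_{4}/4! · (f^{(3)}(29) − f^{(3)}(11)) = −1/720 · (-1.00870e-07 − (-3.38684e-05)) = -4.68994e-08.
Running total after k=2: 0.00395053.
Correction k=3: B_{6}/6! · (f^{(5)}(29) − f^{(5)}(11)) = 1/30240 · (-5.03752e-09 − (-1.17560e-05)) = 3.88590e-10.
Running total after k=3: 0.00395053.
Correction k=4: B_{8}/8! · (f^{(7)}(29) − f^{(7)}(11)) = −1/1209600 · (-4.31274e-10 − (-6.99530e-06)) = -5.78279e-12.

S_4 ≈ 0.00395053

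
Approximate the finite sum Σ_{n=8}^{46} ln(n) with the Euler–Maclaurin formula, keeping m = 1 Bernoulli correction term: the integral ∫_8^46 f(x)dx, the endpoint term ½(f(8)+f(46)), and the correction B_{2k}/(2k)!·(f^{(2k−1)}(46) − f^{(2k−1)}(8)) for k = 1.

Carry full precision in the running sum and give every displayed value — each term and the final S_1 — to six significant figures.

Integral: ∫_8^46 ln(x) dx = 121.482.
½[f(8) + f(46)] = ½[2.07944 + 3.82864] = 2.95404.
Running total after boundary: 124.436.
Correction k=1: B_{2}/2! · (f^{(1)}(46) − f^{(1)}(8)) = 1/12 · (0.0217391 − 0.125000) = -0.00860507.

S_1 ≈ 124.427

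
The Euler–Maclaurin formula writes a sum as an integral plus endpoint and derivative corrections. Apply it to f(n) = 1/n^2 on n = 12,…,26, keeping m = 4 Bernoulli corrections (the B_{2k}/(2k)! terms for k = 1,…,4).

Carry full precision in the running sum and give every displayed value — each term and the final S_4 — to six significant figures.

S_4 ≈ 0.0491705

Integral: ∫_12^26 1/x^2 dx = 0.0448718.
Endpoint term: (f(12) + f(26))/2 = (0.00694444 + 0.00147929)/2 = 0.00421187.
So far: 0.0490837.
Order-1 term: 1/12 · (-0.000113792 − (-0.00115741)) = 8.69680e-05.
Partial sum through k=1: 0.0491706.
Order-2 term: −1/720 · (-2.01997e-06 − (-9.64506e-05)) = -1.31154e-07.
Partial sum through k=2: 0.0491705.
Order-3 term: 1/30240 · (-8.96436e-08 − (-2.00939e-05)) = 6.61516e-10.
Partial sum through k=3: 0.0491705.
Order-4 term: −1/1209600 · (-7.42609e-09 − (-7.81429e-06)) = -6.45408e-12.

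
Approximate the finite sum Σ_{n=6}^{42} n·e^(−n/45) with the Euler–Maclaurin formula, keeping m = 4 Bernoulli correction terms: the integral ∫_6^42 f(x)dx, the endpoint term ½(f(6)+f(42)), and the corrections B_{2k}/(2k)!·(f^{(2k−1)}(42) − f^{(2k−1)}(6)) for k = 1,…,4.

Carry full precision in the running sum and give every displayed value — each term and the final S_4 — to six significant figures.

The integral term ∫_6^42 x·e^(−x/45) dx = 468.985.
Boundary: ½(f(6) + f(42)) = ½(5.25104 + 16.5161) = 10.8836.
Integral + boundary = 479.869.
Order-1 term: 1/12 · (0.0262160 − 0.758484) = -0.0610223.
After k=1: 479.808.
Order-2 term: −1/720 · (0.000401332 − 0.00123893) = 1.16333e-06.
After k=2: 479.808.
Order-3 term: 1/30240 · (3.89984e-07 − 1.03867e-06) = -2.14511e-11.
After k=3: 479.808.
Order-4 term: −1/1209600 · (2.87299e-10 − 7.23711e-10) = 3.60790e-16.

S_4 ≈ 479.808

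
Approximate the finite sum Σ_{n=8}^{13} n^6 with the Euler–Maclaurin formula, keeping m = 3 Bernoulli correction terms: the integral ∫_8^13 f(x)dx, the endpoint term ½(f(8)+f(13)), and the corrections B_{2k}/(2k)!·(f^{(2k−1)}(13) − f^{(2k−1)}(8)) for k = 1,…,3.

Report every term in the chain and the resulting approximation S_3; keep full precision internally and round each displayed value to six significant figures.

S_3 ≈ 1.13779e+07

The integral term ∫_8^13 x^6 dx = 8.66448e+06.
Endpoint term: (f(8) + f(13))/2 = (262144 + 4.82681e+06)/2 = 2.54448e+06.
Running total after boundary: 1.12090e+07.
Order-1 term: 1/12 · (2.22776e+06 − 196608) = 169262.
After k=1: 1.13782e+07.
Order-2 term: −1/720 · (263640 − 61440.0) = -280.833.
After k=2: 1.13779e+07.
Order-3 term: 1/30240 · (9360.00 − 5760.00) = 0.119048.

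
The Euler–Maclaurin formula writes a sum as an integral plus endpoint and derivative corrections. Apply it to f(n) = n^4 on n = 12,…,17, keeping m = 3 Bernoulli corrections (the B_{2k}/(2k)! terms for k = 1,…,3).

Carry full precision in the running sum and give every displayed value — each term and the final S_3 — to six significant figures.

∫_12^17 x^4 dx evaluates to 234205.
Endpoint term: (f(12) + f(17))/2 = (20736.0 + 83521.0)/2 = 52128.5.
Running total after boundary: 286334.
Order-1 term: 1/12 · (19652.0 − 6912.00) = 1061.67.
Running total after k=1: 287395.
Order-2 term: −1/720 · (408.000 − 288.000) = -0.166667.
Running total after k=2: 287395.
Order-3 term: 1/30240 · (0.00000 − 0.00000) = 0.00000.

S_3 ≈ 287395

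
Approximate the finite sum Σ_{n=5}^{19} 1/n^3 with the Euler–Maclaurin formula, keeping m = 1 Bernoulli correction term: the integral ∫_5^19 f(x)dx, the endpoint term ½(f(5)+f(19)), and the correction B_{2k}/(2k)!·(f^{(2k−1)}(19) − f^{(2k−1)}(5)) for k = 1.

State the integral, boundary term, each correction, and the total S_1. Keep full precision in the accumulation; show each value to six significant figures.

S_1 ≈ 0.0230859

The integral term ∫_5^19 1/x^3 dx = 0.0186150.
Boundary: ½(f(5) + f(19)) = ½(0.00800000 + 0.000145794) = 0.00407290.
So far: 0.0226879.
Order-1 term: 1/12 · (-2.30201e-05 − (-0.00480000)) = 0.000398082.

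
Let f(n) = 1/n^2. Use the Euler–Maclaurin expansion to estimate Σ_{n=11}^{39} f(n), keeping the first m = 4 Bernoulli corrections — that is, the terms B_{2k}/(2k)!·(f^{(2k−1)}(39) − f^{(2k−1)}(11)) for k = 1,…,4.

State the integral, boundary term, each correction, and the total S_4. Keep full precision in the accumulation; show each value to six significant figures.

Integral: ∫_11^39 1/x^2 dx = 0.0652681.
Endpoint term: (f(11) + f(39))/2 = (0.00826446 + 0.000657462)/2 = 0.00446096.
Integral + boundary = 0.0697290.
Order-1 term: 1/12 · (-3.37160e-05 − (-0.00150263)) = 0.000122409.
Partial sum through k=1: 0.0698514.
Order-2 term: −1/720 · (-2.66004e-07 − (-0.000149021)) = -2.06604e-07.
Partial sum through k=2: 0.0698512.
Order-3 term: 1/30240 · (-5.24663e-09 − (-3.69474e-05)) = 1.22163e-09.
Partial sum through k=3: 0.0698512.
Order-4 term: −1/1209600 · (-1.93170e-10 − (-1.70996e-05)) = -1.41364e-11.

S_4 ≈ 0.0698512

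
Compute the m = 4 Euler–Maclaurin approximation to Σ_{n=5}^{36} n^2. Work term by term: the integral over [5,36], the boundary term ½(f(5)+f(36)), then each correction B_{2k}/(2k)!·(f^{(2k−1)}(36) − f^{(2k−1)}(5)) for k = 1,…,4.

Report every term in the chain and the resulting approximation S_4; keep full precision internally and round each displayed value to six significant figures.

S_4 ≈ 16176.0

The integral term ∫_5^36 x^2 dx = 15510.3.
½[f(5) + f(36)] = ½[25.0000 + 1296.00] = 660.500.
Running total after boundary: 16170.8.
Correction k=1: B_{2}/2! · (f^{(1)}(36) − f^{(1)}(5)) = 1/12 · (72.0000 − 10.0000) = 5.16667.
After k=1: 16176.0.
Correction k=2: B_{4}/4! · (f^{(3)}(36) − f^{(3)}(5)) = −1/720 · (0.00000 − 0.00000) = 0.00000.
After k=2: 16176.0.
Correction k=3: B_{6}/6! · (f^{(5)}(36) − f^{(5)}(5)) = 1/30240 · (0.00000 − 0.00000) = 0.00000.
After k=3: 16176.0.
Correction k=4: B_{8}/8! · (f^{(7)}(36) − f^{(7)}(5)) = −1/1209600 · (0.00000 − 0.00000) = 0.00000.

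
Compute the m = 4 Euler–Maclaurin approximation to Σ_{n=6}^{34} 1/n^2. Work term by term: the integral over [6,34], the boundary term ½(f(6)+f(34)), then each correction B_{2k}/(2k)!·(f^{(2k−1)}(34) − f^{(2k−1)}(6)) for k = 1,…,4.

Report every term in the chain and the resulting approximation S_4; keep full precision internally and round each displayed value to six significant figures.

∫_6^34 1/x^2 dx evaluates to 0.137255.
Boundary: ½(f(6) + f(34)) = ½(0.0277778 + 0.000865052) = 0.0143214.
So far: 0.151576.
k=1: B_{2}/(2)! × [f^{(1)}(34) − f^{(1)}(6)] = 1/12 × (-5.08854e-05 − (-0.00925926)) = 0.000767364.
After k=1: 0.152344.
k=2: B_{4}/(4)! × [f^{(3)}(34) − f^{(3)}(6)] = −1/720 × (-5.28222e-07 − (-0.00308642)) = -4.28596e-06.
After k=2: 0.152339.
k=3: B_{6}/(6)! × [f^{(5)}(34) − f^{(5)}(6)] = 1/30240 × (-1.37082e-08 − (-0.00257202)) = 8.50530e-08.
After k=3: 0.152339.
k=4: B_{8}/(8)! × [f^{(7)}(34) − f^{(7)}(6)] = −1/1209600 × (-6.64065e-10 − (-0.00400091)) = -3.30763e-09.

S_4 ≈ 0.152339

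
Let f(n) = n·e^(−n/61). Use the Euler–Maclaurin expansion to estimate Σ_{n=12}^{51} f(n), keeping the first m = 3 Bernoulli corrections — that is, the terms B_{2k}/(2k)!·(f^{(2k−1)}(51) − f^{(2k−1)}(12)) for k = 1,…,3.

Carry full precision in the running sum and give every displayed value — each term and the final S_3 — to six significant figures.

∫_12^51 x·e^(−x/61) dx evaluates to 696.708.
Boundary: ½(f(12) + f(51)) = ½(9.85703 + 22.1040) = 15.9805.
So far: 712.688.
Order-1 term: 1/12 · (0.0710512 − 0.659829) = -0.0490648.
After k=1: 712.639.
Order-2 term: −1/720 · (0.000252049 − 0.000618830) = 5.09418e-07.
After k=2: 712.639.
Order-3 term: 1/30240 · (1.30342e-07 − 2.84960e-07) = -5.11300e-12.

S_3 ≈ 712.639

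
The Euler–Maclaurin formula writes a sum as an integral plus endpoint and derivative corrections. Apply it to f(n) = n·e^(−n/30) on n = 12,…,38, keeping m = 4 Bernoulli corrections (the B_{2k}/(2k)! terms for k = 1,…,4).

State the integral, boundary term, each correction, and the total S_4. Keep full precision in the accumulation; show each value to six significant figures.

S_4 ≈ 279.130

The integral term ∫_12^38 x·e^(−x/30) dx = 269.794.
Endpoint term: (f(12) + f(38))/2 = (8.04384 + 10.7072)/2 = 9.37554.
Running total after boundary: 279.169.
k=1: B_{2}/(2)! × [f^{(1)}(38) − f^{(1)}(12)] = 1/12 × (-0.0751385 − 0.402192) = -0.0397775.
After k=1: 279.130.
k=2: B_{4}/(4)! × [f^{(3)}(38) − f^{(3)}(12)] = −1/720 × (0.000542667 − 0.00193648) = 1.93585e-06.
After k=2: 279.130.
k=3: B_{6}/(6)! × [f^{(5)}(38) − f^{(5)}(12)] = 1/30240 × (1.29869e-06 − 3.80676e-06) = -8.29387e-11.
After k=3: 279.130.
k=4: B_{8}/(8)! × [f^{(7)}(38) − f^{(7)}(12)] = −1/1209600 × (2.21602e-09 − 6.06874e-09) = 3.18512e-15.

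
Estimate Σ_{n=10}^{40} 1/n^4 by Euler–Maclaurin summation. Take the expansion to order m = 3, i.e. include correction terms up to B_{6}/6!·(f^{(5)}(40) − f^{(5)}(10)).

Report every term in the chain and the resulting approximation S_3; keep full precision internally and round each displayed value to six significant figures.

Integral: ∫_10^40 1/x^4 dx = 0.000328125.
½[f(10) + f(40)] = ½[0.000100000 + 3.90625e-07] = 5.01953e-05.
So far: 0.000378320.
Order-1 term: 1/12 · (-3.90625e-08 − (-4.00000e-05)) = 3.33008e-06.
After k=1: 0.000381650.
Order-2 term: −1/720 · (-7.32422e-10 − (-1.20000e-05)) = -1.66656e-08.
After k=2: 0.000381634.
Order-3 term: 1/30240 · (-2.56348e-11 − (-6.72000e-06)) = 2.22221e-10.

S_3 ≈ 0.000381634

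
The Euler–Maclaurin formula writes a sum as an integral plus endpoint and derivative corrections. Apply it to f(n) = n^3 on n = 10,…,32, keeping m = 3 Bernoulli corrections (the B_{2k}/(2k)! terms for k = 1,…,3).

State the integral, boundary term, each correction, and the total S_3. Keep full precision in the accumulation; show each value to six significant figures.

S_3 ≈ 276759

The integral term ∫_10^32 x^3 dx = 259644.
Endpoint term: (f(10) + f(32))/2 = (1000.00 + 32768.0)/2 = 16884.0.
Running total after boundary: 276528.
Order-1 term: 1/12 · (3072.00 − 300.000) = 231.000.
After k=1: 276759.
Order-2 term: −1/720 · (6.00000 − 6.00000) = 0.00000.
After k=2: 276759.
Order-3 term: 1/30240 · (0.00000 − 0.00000) = 0.00000.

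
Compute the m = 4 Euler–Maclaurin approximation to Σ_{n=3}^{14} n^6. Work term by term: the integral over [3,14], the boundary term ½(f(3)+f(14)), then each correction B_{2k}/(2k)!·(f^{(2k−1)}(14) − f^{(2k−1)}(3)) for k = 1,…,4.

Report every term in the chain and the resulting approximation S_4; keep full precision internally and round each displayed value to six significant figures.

Integral: ∫_3^14 x^6 dx = 1.50588e+07.
Endpoint term: (f(3) + f(14))/2 = (729.000 + 7.52954e+06)/2 = 3.76513e+06.
So far: 1.88239e+07.
Correction k=1: B_{2}/2! · (f^{(1)}(14) − f^{(1)}(3)) = 1/12 · (3.22694e+06 − 1458.00) = 268790.
Partial sum through k=1: 1.90927e+07.
Correction k=2: B_{4}/4! · (f^{(3)}(14) − f^{(3)}(3)) = −1/720 · (329280 − 3240.00) = -452.833.
Partial sum through k=2: 1.90922e+07.
Correction k=3: B_{6}/6! · (f^{(5)}(14) − f^{(5)}(3)) = 1/30240 · (10080.0 − 2160.00) = 0.261905.
Partial sum through k=3: 1.90922e+07.
Correction k=4: B_{8}/8! · (f^{(7)}(14) − f^{(7)}(3)) = −1/1209600 · (0.00000 − 0.00000) = 0.00000.

S_4 ≈ 1.90922e+07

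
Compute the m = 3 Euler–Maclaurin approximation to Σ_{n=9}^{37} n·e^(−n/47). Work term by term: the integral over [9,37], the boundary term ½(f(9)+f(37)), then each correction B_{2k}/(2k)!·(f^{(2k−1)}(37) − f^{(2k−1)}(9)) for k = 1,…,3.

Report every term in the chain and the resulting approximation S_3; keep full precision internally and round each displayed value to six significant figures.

∫_9^37 x·e^(−x/47) dx evaluates to 376.575.
½[f(9) + f(37)] = ½[7.43156 + 16.8388] = 12.1352.
Integral + boundary = 388.710.
Order-1 term: 1/12 · (0.0968302 − 0.667610) = -0.0475650.
After k=1: 388.663.
Order-2 term: −1/720 · (0.000455878 − 0.00104983) = 8.24929e-07.
After k=2: 388.663.
Order-3 term: 1/30240 · (3.92902e-07 − 8.13685e-07) = -1.39148e-11.

S_3 ≈ 388.663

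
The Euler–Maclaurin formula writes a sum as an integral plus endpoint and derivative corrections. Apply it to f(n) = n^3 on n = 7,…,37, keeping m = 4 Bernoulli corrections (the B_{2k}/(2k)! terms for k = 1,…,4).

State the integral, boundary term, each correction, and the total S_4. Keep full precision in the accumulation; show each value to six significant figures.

S_4 ≈ 493768

∫_7^37 x^3 dx evaluates to 467940.
Endpoint term: (f(7) + f(37))/2 = (343.000 + 50653.0)/2 = 25498.0.
Running total after boundary: 493438.
Order-1 term: 1/12 · (4107.00 − 147.000) = 330.000.
After k=1: 493768.
Order-2 term: −1/720 · (6.00000 − 6.00000) = 0.00000.
After k=2: 493768.
Order-3 term: 1/30240 · (0.00000 − 0.00000) = 0.00000.
After k=3: 493768.
Order-4 term: −1/1209600 · (0.00000 − 0.00000) = 0.00000.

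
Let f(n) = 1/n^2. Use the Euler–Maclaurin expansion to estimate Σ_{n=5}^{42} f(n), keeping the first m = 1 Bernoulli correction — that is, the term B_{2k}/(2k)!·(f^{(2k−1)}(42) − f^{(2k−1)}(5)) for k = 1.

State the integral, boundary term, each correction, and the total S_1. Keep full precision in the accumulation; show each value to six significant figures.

∫_5^42 1/x^2 dx evaluates to 0.176190.
Endpoint term: (f(5) + f(42))/2 = (0.0400000 + 0.000566893)/2 = 0.0202834.
Running total after boundary: 0.196474.
Order-1 term: 1/12 · (-2.69949e-05 − (-0.0160000)) = 0.00133108.

S_1 ≈ 0.197805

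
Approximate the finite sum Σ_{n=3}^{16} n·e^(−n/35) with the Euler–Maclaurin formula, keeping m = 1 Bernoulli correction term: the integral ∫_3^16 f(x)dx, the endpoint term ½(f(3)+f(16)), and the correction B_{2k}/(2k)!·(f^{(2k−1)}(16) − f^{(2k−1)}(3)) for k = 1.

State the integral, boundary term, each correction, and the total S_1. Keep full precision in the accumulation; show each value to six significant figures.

The integral term ∫_3^16 x·e^(−x/35) dx = 90.6836.
Boundary: ½(f(3) + f(16)) = ½(2.75357 + 10.1294) = 6.44150.
Running total after boundary: 97.1251.
k=1: B_{2}/(2)! × [f^{(1)}(16) − f^{(1)}(3)] = 1/12 × (0.343677 − 0.839183) = -0.0412921.

S_1 ≈ 97.0838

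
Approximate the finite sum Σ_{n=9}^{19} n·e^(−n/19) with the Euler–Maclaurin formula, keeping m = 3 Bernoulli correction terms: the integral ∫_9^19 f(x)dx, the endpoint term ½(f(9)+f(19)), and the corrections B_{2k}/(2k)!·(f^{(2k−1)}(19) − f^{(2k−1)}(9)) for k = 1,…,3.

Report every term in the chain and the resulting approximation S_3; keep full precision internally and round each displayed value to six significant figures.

Integral: ∫_9^19 x·e^(−x/19) dx = 65.6695.
Endpoint term: (f(9) + f(19))/2 = (5.60433 + 6.98971)/2 = 6.29702.
Running total after boundary: 71.9665.
Order-1 term: 1/12 · (0.00000 − 0.327739) = -0.0273116.
Partial sum through k=1: 71.9392.
Order-2 term: −1/720 · (0.00203811 − 0.00435775) = 3.22171e-06.
Partial sum through k=2: 71.9392.
Order-3 term: 1/30240 · (1.12915e-05 − 2.16278e-05) = -3.41809e-10.

S_3 ≈ 71.9392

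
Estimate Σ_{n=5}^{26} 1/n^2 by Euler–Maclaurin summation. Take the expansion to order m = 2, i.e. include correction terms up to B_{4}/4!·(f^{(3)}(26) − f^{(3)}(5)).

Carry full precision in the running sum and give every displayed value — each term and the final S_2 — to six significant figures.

Integral: ∫_5^26 1/x^2 dx = 0.161538.
Boundary: ½(f(5) + f(26)) = ½(0.0400000 + 0.00147929) = 0.0207396.
Integral + boundary = 0.182278.
Correction k=1: B_{2}/2! · (f^{(1)}(26) − f^{(1)}(5)) = 1/12 · (-0.000113792 − (-0.0160000)) = 0.00132385.
Running total after k=1: 0.183602.
Correction k=2: B_{4}/4! · (f^{(3)}(26) − f^{(3)}(5)) = −1/720 · (-2.01997e-06 − (-0.00768000)) = -1.06639e-05.

S_2 ≈ 0.183591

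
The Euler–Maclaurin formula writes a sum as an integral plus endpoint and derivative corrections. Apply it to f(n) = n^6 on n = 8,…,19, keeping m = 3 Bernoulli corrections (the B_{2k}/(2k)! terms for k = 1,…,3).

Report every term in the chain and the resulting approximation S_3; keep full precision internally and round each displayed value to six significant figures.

The integral term ∫_8^19 x^6 dx = 1.27396e+08.
½[f(8) + f(19)] = ½[262144 + 4.70459e+07] = 2.36540e+07.
Integral + boundary = 1.51050e+08.
k=1: B_{2}/(2)! × [f^{(1)}(19) − f^{(1)}(8)] = 1/12 × (1.48566e+07 − 196608) = 1.22167e+06.
Running total after k=1: 1.52272e+08.
k=2: B_{4}/(4)! × [f^{(3)}(19) − f^{(3)}(8)] = −1/720 × (823080 − 61440.0) = -1057.83.
Running total after k=2: 1.52271e+08.
k=3: B_{6}/(6)! × [f^{(5)}(19) − f^{(5)}(8)] = 1/30240 × (13680.0 − 5760.00) = 0.261905.

S_3 ≈ 1.52271e+08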